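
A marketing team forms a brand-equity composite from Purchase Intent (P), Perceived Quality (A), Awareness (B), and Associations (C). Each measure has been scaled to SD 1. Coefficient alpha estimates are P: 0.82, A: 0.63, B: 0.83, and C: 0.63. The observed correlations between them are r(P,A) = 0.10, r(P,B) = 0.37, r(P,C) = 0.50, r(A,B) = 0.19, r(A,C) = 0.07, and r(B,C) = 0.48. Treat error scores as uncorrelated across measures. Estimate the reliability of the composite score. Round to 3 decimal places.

Var(P+A+B+C) = 4 + 2·[0.10 + 0.37 + 0.50 + 0.19 + 0.07 + 0.48] = 4 + 3.42 = 7.42.
Because errors are independent across components, Cov(Tᵢ,Tⱼ) = Cov(Xᵢ,Xⱼ); the off-diagonal part of the true-score variance is the same as above.
True-score variance = [0.82 + 0.63 + 0.83 + 0.63] + 3.42 = 2.91 + 3.42 = 6.33.
Reliability = 6.33 / 7.42 = 0.853.

0.853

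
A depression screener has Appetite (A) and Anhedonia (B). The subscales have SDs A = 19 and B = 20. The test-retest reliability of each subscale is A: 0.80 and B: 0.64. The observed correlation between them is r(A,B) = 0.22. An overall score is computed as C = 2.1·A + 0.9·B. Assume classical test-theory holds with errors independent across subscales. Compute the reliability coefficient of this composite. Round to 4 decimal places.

0.8051

Var(C) = 2.1²·19² + 0.9²·20² + 2·[1.89·19·20·0.22] = 1916.01 + 316.008 = 2232.02.
Because errors are independent across components, Cov(Tᵢ,Tⱼ) = Cov(Xᵢ,Xⱼ); the off-diagonal part of the true-score variance is the same as above.
True-score variance = [2.1²·19²·0.80 + 0.9²·20²·0.64] + 316.008 = 1480.97 + 316.008 = 1796.98.
Reliability = 1796.98 / 2232.02 = 0.8051.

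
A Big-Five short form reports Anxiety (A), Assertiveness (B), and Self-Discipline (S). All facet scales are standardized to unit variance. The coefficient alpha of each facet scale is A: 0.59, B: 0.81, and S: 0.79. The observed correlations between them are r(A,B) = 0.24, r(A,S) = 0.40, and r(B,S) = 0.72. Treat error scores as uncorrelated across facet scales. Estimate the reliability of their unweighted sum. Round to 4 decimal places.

Var(A+B+S) = 3 + 2·[0.24 + 0.40 + 0.72] = 3 + 2.72 = 5.72.
With uncorrelated errors the cross-covariances are all true-score covariance, so they carry over unchanged; only the diagonal terms shrink to ρᵢσᵢ².
True-score variance = [0.59 + 0.81 + 0.79] + 2.72 = 2.19 + 2.72 = 4.91.
Reliability = 4.91 / 5.72 = 0.8584.

0.8584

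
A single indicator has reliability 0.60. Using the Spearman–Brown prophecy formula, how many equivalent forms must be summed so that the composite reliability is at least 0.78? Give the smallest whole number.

3

k ≥ ρ*(1−ρ₁)/(ρ₁(1−ρ*)) = 0.78·0.40 / (0.60·0.22) = 2.364.
Smallest integer k = 3.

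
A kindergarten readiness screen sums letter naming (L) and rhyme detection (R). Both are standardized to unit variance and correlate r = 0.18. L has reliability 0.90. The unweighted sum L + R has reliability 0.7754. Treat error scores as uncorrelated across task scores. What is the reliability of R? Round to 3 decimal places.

0.570

Var(L+R) = 2 + 2·0.18 = 2.360.
True-score variance = ρ_L + ρ_R + 2·0.18, so 0.7754 = (0.90 + ρ_R + 0.36) / 2.360.
ρ_R = 0.7754·2.360 − 0.90 − 0.36 = 0.570.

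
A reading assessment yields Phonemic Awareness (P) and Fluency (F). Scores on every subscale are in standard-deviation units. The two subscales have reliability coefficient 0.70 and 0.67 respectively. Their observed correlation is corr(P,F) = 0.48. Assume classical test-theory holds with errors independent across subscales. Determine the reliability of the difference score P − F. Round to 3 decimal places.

0.394

Var(P−F) = 1 + 1 − 2·0.48 = 2 − 0.96 = 1.04.
With uncorrelated errors the cross-covariances are all true-score covariance, so they carry over unchanged; only the diagonal terms shrink to ρᵢσᵢ².
True-score variance = [0.70 + 0.67] − 0.96 = 1.37 − 0.96 = 0.41.
Reliability = 0.41 / 1.04 = 0.394.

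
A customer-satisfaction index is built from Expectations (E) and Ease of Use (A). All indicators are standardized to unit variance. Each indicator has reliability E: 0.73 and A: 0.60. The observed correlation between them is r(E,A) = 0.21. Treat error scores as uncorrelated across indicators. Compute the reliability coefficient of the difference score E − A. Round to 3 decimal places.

Var(E−A) = 1 + 1 − 2·0.21 = 2 − 0.42 = 1.58.
With uncorrelated errors the cross-covariances are all true-score covariance, so they carry over unchanged; only the diagonal terms shrink to ρᵢσᵢ².
True-score variance = [0.73 + 0.60] − 0.42 = 1.33 − 0.42 = 0.91.
Reliability = 0.91 / 1.58 = 0.576.

0.576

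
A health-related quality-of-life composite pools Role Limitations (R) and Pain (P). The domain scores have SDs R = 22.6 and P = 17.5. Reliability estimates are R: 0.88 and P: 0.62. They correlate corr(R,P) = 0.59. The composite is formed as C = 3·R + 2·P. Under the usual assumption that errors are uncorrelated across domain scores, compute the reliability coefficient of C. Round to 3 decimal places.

0.882

Var(C) = 3²·22.6² + 2²·17.5² + 2·[6·22.6·17.5·0.59] = 5821.84 + 2800.14 = 8621.98.
With uncorrelated errors the cross-covariances are all true-score covariance, so they carry over unchanged; only the diagonal terms shrink to ρᵢσᵢ².
True-score variance = [3²·22.6²·0.88 + 2²·17.5²·0.62] + 2800.14 = 4804.72 + 2800.14 = 7604.86.
Reliability = 7604.86 / 8621.98 = 0.882.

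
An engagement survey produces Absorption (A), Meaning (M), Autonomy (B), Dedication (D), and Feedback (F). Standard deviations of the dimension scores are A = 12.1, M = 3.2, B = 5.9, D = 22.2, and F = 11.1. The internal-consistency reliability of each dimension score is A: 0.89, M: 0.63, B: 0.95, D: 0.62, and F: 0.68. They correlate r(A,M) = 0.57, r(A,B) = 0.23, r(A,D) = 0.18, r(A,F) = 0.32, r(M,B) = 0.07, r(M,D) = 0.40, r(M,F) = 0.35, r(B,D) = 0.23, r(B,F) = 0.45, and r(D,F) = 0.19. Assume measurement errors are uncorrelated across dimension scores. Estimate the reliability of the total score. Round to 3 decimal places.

0.818

Var(A+M+B+D+F) = 12.1² + 3.2² + 5.9² + 22.2² + 11.1² + 2·[12.1·3.2·0.57 + 12.1·5.9·0.23 + 12.1·22.2·0.18 + 12.1·11.1·0.32 + 3.2·5.9·0.07 + 3.2·22.2·0.40 + 3.2·11.1·0.35 + 5.9·22.2·0.23 + 5.9·11.1·0.45 + 22.2·11.1·0.19] = 807.51 + 556.812 = 1364.32.
Because errors are independent across components, Cov(Tᵢ,Tⱼ) = Cov(Xᵢ,Xⱼ); the off-diagonal part of the true-score variance is the same as above.
True-score variance = [12.1²·0.89 + 3.2²·0.63 + 5.9²·0.95 + 22.2²·0.62 + 11.1²·0.68] + 556.812 = 559.169 + 556.812 = 1115.98.
Reliability = 1115.98 / 1364.32 = 0.818.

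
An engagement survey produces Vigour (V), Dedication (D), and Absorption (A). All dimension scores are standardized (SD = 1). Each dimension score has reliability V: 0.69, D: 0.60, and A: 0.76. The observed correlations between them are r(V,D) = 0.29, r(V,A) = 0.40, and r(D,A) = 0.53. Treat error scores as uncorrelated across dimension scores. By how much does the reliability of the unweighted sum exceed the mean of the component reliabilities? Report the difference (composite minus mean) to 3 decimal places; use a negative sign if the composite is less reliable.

Var(sum) = 3 + 2.44 = 5.44; true-score variance = 2.05 + 2.44 = 4.49; composite reliability = 0.8254.
Mean component reliability = 0.6833.
Difference = 0.8254 − 0.6833 = 0.142.

0.142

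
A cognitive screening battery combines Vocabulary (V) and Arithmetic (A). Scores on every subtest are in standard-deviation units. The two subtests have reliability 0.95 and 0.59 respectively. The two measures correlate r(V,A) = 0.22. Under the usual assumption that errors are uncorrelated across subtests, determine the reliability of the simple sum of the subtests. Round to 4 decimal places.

Var(V+A) = 2 + 2·[0.22] = 2 + 0.44 = 2.44.
Under uncorrelated errors the observed covariances equal the true-score covariances, so only the own-variance terms attenuate.
True-score variance = [0.95 + 0.59] + 0.44 = 1.54 + 0.44 = 1.98.
Reliability = 1.98 / 2.44 = 0.8115.

0.8115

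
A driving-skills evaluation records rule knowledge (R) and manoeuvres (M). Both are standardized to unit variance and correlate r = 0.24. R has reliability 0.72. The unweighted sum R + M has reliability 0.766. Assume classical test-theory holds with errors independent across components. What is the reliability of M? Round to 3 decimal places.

0.700

Var(R+M) = 2 + 2·0.24 = 2.480.
True-score variance = ρ_R + ρ_M + 2·0.24, so 0.766 = (0.72 + ρ_M + 0.48) / 2.480.
ρ_M = 0.766·2.480 − 0.72 − 0.48 = 0.700.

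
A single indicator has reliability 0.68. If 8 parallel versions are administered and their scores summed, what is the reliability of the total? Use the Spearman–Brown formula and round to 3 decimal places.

0.944

ρ_k = kρ / (1 + (k−1)ρ) = 8·0.68 / (1 + 7·0.68) = 5.440 / 5.760 = 0.944.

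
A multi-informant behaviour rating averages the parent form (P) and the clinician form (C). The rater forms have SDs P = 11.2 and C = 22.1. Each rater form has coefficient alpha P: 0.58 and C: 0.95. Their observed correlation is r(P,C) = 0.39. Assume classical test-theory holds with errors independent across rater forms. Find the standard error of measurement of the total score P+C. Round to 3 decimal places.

Var(total) = 613.85 + 193.066 = 806.916.
True-score variance = 536.745 + 193.066 = 729.81, so reliability = 0.9044.
Error variance = 806.916 − 729.81 = 77.1053; SEM = √77.1053 = 8.781.

8.781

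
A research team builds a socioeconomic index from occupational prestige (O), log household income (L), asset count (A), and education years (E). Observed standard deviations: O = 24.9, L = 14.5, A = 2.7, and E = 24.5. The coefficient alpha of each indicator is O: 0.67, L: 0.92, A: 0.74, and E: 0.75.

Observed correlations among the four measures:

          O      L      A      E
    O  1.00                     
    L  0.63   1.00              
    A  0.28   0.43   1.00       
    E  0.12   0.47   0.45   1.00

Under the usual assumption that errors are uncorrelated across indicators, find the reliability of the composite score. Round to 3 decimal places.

0.851

Var(O+L+A+E) = 24.9² + 14.5² + 2.7² + 24.5² + 2·[24.9·14.5·0.63 + 24.9·2.7·0.28 + 24.9·24.5·0.12 + 14.5·2.7·0.43 + 14.5·24.5·0.47 + 2.7·24.5·0.45] = 1437.8 + 1066.12 = 2503.92.
Under uncorrelated errors the observed covariances equal the true-score covariances, so only the own-variance terms attenuate.
True-score variance = [24.9²·0.67 + 14.5²·0.92 + 2.7²·0.74 + 24.5²·0.75] + 1066.12 = 1064.42 + 1066.12 = 2130.54.
Reliability = 2130.54 / 2503.92 = 0.851.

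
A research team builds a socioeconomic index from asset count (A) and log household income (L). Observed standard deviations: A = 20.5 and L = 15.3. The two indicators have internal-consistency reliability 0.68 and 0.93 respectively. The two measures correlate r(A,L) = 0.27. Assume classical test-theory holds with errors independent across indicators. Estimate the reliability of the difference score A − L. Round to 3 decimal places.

Var(A−L) = 20.5² + 15.3² − 2·20.5·15.3·0.27 = 654.34 − 169.371 = 484.969.
Because errors are independent across components, Cov(Tᵢ,Tⱼ) = Cov(Xᵢ,Xⱼ); the off-diagonal part of the true-score variance is the same as above.
True-score variance = [20.5²·0.68 + 15.3²·0.93] − 169.371 = 503.474 − 169.371 = 334.103.
Reliability = 334.103 / 484.969 = 0.689.

0.689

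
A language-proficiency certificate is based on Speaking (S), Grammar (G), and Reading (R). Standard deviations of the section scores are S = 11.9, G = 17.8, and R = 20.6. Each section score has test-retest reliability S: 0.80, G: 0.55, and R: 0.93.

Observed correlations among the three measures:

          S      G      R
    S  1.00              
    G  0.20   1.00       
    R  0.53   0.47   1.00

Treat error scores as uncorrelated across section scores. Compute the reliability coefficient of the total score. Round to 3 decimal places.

Var(S+G+R) = 11.9² + 17.8² + 20.6² + 2·[11.9·17.8·0.20 + 11.9·20.6·0.53 + 17.8·20.6·0.47] = 882.81 + 689.256 = 1572.07.
With uncorrelated errors the cross-covariances are all true-score covariance, so they carry over unchanged; only the diagonal terms shrink to ρᵢσᵢ².
True-score variance = [11.9²·0.80 + 17.8²·0.55 + 20.6²·0.93] + 689.256 = 682.205 + 689.256 = 1371.46.
Reliability = 1371.46 / 1572.07 = 0.872.

0.872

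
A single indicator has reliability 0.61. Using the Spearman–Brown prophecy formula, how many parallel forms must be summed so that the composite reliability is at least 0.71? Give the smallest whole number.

k ≥ ρ*(1−ρ₁)/(ρ₁(1−ρ*)) = 0.71·0.39 / (0.61·0.29) = 1.565.
Smallest integer k = 2.

2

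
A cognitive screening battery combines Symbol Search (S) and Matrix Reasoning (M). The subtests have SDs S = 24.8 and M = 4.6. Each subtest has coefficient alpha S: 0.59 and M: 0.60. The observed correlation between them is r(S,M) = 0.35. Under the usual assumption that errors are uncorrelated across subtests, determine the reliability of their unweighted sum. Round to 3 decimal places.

Var(S+M) = 24.8² + 4.6² + 2·[24.8·4.6·0.35] = 636.2 + 79.856 = 716.056.
With uncorrelated errors the cross-covariances are all true-score covariance, so they carry over unchanged; only the diagonal terms shrink to ρᵢσᵢ².
True-score variance = [24.8²·0.59 + 4.6²·0.60] + 79.856 = 375.57 + 79.856 = 455.426.
Reliability = 455.426 / 716.056 = 0.636.

0.636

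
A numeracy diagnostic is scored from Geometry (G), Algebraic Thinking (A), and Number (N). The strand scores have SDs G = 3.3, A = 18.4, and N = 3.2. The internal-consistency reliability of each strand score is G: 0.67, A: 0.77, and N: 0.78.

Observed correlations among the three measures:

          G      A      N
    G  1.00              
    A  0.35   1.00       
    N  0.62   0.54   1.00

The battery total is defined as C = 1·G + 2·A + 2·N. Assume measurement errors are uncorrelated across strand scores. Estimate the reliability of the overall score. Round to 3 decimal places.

Var(C) = 3.3² + 2²·18.4² + 2²·3.2² + 2·[2·3.3·18.4·0.35 + 2·3.3·3.2·0.62 + 4·18.4·3.2·0.54] = 1406.09 + 365.558 = 1771.65.
Because errors are independent across components, Cov(Tᵢ,Tⱼ) = Cov(Xᵢ,Xⱼ); the off-diagonal part of the true-score variance is the same as above.
True-score variance = [3.3²·0.67 + 2²·18.4²·0.77 + 2²·3.2²·0.78] + 365.558 = 1082.01 + 365.558 = 1447.57.
Reliability = 1447.57 / 1771.65 = 0.817.

0.817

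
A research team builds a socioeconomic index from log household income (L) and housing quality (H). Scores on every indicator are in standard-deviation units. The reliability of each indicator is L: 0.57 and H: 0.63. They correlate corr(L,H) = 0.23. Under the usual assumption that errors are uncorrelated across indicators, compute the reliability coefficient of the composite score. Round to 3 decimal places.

Var(L+H) = 2 + 2·[0.23] = 2 + 0.46 = 2.46.
Because errors are independent across components, Cov(Tᵢ,Tⱼ) = Cov(Xᵢ,Xⱼ); the off-diagonal part of the true-score variance is the same as above.
True-score variance = [0.57 + 0.63] + 0.46 = 1.2 + 0.46 = 1.66.
Reliability = 1.66 / 2.46 = 0.675.

0.675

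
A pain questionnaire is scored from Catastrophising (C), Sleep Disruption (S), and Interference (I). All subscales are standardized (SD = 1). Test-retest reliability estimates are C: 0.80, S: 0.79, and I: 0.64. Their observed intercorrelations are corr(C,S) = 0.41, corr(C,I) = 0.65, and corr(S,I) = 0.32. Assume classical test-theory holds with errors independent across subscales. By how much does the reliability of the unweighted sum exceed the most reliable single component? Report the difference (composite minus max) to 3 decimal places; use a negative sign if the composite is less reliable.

0.066

Var(sum) = 3 + 2.76 = 5.76; true-score variance = 2.23 + 2.76 = 4.99; composite reliability = 0.8663.
Max component reliability = 0.8000.
Difference = 0.8663 − 0.8000 = 0.066.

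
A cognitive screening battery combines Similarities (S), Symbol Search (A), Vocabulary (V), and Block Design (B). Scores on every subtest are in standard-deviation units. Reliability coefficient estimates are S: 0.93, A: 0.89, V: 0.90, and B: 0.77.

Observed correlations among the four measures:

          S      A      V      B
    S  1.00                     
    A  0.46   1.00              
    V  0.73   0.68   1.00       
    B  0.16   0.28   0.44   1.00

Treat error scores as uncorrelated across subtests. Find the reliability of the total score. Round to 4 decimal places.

0.9463

Var(S+A+V+B) = 4 + 2·[0.46 + 0.73 + 0.16 + 0.68 + 0.28 + 0.44] = 4 + 5.5 = 9.5.
Under uncorrelated errors the observed covariances equal the true-score covariances, so only the own-variance terms attenuate.
True-score variance = [0.93 + 0.89 + 0.90 + 0.77] + 5.5 = 3.49 + 5.5 = 8.99.
Reliability = 8.99 / 9.5 = 0.9463.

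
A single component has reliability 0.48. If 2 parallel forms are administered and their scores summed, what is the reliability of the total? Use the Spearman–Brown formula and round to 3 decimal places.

ρ_k = kρ / (1 + (k−1)ρ) = 2·0.48 / (1 + 1·0.48) = 0.960 / 1.480 = 0.649.

0.649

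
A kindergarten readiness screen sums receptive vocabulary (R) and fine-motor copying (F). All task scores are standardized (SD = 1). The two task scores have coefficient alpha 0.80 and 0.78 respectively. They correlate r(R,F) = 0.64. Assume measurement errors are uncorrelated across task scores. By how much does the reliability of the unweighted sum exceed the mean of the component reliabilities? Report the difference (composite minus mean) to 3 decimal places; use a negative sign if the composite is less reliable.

Var(sum) = 2 + 1.28 = 3.28; true-score variance = 1.58 + 1.28 = 2.86; composite reliability = 0.8720.
Mean component reliability = 0.7900.
Difference = 0.8720 − 0.7900 = 0.082.

0.082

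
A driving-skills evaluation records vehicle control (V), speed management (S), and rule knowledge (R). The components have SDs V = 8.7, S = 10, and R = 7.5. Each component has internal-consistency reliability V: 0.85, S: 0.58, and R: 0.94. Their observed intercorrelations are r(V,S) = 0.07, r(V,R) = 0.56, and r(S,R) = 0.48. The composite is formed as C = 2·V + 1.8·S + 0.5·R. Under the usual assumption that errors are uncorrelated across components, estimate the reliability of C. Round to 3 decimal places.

0.778

Var(C) = 2²·8.7² + 1.8²·10² + 0.5²·7.5² + 2·[3.6·8.7·10·0.07 + 8.7·7.5·0.56 + 0.9·10·7.5·0.48] = 640.822 + 181.728 = 822.551.
Because errors are independent across components, Cov(Tᵢ,Tⱼ) = Cov(Xᵢ,Xⱼ); the off-diagonal part of the true-score variance is the same as above.
True-score variance = [2²·8.7²·0.85 + 1.8²·10²·0.58 + 0.5²·7.5²·0.94] + 181.728 = 458.485 + 181.728 = 640.213.
Reliability = 640.213 / 822.551 = 0.778.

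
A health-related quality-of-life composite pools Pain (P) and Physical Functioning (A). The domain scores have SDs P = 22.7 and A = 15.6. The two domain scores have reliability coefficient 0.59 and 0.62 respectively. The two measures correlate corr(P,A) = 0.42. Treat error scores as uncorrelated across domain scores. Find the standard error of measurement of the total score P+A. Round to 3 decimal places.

17.428

Var(total) = 758.65 + 297.461 = 1056.11.
True-score variance = 454.904 + 297.461 = 752.365, so reliability = 0.7124.
Error variance = 1056.11 − 752.365 = 303.746; SEM = √303.746 = 17.428.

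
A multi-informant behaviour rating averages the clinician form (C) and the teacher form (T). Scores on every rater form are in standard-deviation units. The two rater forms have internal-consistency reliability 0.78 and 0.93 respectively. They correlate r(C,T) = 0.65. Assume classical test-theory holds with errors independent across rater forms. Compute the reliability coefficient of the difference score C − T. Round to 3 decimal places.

Var(C−T) = 1 + 1 − 2·0.65 = 2 − 1.3 = 0.7.
With uncorrelated errors the cross-covariances are all true-score covariance, so they carry over unchanged; only the diagonal terms shrink to ρᵢσᵢ².
True-score variance = [0.78 + 0.93] − 1.3 = 1.71 − 1.3 = 0.41.
Reliability = 0.41 / 0.7 = 0.586.

0.586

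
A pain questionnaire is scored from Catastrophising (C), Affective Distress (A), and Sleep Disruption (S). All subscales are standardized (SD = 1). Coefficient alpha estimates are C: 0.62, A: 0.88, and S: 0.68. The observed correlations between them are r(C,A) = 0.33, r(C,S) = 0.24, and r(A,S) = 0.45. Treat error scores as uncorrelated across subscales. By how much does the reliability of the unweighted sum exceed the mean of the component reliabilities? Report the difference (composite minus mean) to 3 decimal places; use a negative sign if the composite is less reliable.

Var(sum) = 3 + 2.04 = 5.04; true-score variance = 2.18 + 2.04 = 4.22; composite reliability = 0.8373.
Mean component reliability = 0.7267.
Difference = 0.8373 − 0.7267 = 0.111.

0.111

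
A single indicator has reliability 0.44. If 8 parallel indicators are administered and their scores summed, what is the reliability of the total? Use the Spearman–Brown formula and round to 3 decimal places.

ρ_k = kρ / (1 + (k−1)ρ) = 8·0.44 / (1 + 7·0.44) = 3.520 / 4.080 = 0.863.

0.863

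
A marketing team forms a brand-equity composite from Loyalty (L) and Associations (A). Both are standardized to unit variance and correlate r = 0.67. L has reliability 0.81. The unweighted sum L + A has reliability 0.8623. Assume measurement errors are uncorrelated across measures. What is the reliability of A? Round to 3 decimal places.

0.730

Var(L+A) = 2 + 2·0.67 = 3.340.
True-score variance = ρ_L + ρ_A + 2·0.67, so 0.8623 = (0.81 + ρ_A + 1.34) / 3.340.
ρ_A = 0.8623·3.340 − 0.81 − 1.34 = 0.730.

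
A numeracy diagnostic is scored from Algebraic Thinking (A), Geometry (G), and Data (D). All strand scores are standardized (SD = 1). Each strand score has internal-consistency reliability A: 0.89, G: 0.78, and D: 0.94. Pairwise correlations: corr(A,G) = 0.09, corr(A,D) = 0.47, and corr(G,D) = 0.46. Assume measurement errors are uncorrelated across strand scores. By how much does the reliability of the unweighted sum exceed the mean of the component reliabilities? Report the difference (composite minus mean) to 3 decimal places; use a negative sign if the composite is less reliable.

Var(sum) = 3 + 2.04 = 5.04; true-score variance = 2.61 + 2.04 = 4.65; composite reliability = 0.9226.
Mean component reliability = 0.8700.
Difference = 0.9226 − 0.8700 = 0.053.

0.053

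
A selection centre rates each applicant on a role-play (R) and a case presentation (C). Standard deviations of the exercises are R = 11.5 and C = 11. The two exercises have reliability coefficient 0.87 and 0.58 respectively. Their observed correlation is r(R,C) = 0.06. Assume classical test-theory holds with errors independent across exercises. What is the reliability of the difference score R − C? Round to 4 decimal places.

Var(R−C) = 11.5² + 11² − 2·11.5·11·0.06 = 253.25 − 15.18 = 238.07.
Because errors are independent across components, Cov(Tᵢ,Tⱼ) = Cov(Xᵢ,Xⱼ); the off-diagonal part of the true-score variance is the same as above.
True-score variance = [11.5²·0.87 + 11²·0.58] − 15.18 = 185.238 − 15.18 = 170.058.
Reliability = 170.058 / 238.07 = 0.7143.

0.7143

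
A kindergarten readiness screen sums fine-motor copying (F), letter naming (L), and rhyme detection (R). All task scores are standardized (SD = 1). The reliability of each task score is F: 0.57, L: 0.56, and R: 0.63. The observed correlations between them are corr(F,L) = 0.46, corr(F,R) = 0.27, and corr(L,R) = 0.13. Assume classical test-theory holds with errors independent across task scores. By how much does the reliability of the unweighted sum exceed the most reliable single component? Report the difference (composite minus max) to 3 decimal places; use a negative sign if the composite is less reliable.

Var(sum) = 3 + 1.72 = 4.72; true-score variance = 1.76 + 1.72 = 3.48; composite reliability = 0.7373.
Max component reliability = 0.6300.
Difference = 0.7373 − 0.6300 = 0.107.

0.107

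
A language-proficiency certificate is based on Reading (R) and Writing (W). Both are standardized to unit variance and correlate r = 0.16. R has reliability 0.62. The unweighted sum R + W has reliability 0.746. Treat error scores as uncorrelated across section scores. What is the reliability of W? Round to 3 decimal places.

0.791

Var(R+W) = 2 + 2·0.16 = 2.320.
True-score variance = ρ_R + ρ_W + 2·0.16, so 0.746 = (0.62 + ρ_W + 0.32) / 2.320.
ρ_W = 0.746·2.320 − 0.62 − 0.32 = 0.791.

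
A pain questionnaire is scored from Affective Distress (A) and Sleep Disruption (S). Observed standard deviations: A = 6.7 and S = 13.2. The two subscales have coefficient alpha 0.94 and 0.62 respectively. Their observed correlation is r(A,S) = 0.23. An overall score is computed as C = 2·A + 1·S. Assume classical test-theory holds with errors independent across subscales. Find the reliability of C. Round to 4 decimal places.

Var(C) = 2²·6.7² + 13.2² + 2·[2·6.7·13.2·0.23] = 353.8 + 81.3648 = 435.165.
Under uncorrelated errors the observed covariances equal the true-score covariances, so only the own-variance terms attenuate.
True-score variance = [2²·6.7²·0.94 + 13.2²·0.62] + 81.3648 = 276.815 + 81.3648 = 358.18.
Reliability = 358.18 / 435.165 = 0.8231.

0.8231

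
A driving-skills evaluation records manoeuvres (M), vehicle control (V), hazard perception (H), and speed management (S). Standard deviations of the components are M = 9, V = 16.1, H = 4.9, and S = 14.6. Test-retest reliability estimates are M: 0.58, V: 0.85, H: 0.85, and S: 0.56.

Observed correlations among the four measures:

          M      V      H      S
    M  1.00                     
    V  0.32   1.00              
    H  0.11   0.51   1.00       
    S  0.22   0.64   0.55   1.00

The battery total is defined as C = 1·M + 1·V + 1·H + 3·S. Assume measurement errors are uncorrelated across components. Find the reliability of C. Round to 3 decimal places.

Var(C) = 9² + 16.1² + 4.9² + 3²·14.6² + 2·[9·16.1·0.32 + 9·4.9·0.11 + 3·9·14.6·0.22 + 16.1·4.9·0.51 + 3·16.1·14.6·0.64 + 3·4.9·14.6·0.55] = 2282.66 + 1495.07 = 3777.73.
Under uncorrelated errors the observed covariances equal the true-score covariances, so only the own-variance terms attenuate.
True-score variance = [9²·0.58 + 16.1²·0.85 + 4.9²·0.85 + 3²·14.6²·0.56] + 1495.07 = 1362.04 + 1495.07 = 2857.11.
Reliability = 2857.11 / 3777.73 = 0.756.

0.756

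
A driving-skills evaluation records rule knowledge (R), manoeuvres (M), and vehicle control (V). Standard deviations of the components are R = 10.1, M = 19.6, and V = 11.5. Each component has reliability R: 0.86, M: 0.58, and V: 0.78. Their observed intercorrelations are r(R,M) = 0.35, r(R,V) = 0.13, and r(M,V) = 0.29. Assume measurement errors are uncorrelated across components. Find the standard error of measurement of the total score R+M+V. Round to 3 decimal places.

14.308

Var(total) = 618.42 + 299.503 = 917.923.
True-score variance = 413.696 + 299.503 = 713.199, so reliability = 0.7770.
Error variance = 917.923 − 713.199 = 204.724; SEM = √204.724 = 14.308.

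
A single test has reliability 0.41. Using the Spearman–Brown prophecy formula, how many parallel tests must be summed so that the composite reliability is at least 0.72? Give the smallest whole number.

k ≥ ρ*(1−ρ₁)/(ρ₁(1−ρ*)) = 0.72·0.59 / (0.41·0.28) = 3.700.
Smallest integer k = 4.

4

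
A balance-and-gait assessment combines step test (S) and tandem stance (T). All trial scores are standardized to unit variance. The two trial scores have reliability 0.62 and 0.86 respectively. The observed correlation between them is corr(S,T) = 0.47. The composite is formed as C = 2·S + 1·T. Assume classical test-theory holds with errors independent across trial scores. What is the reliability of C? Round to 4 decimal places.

Var(C) = 2² + 1 + 2·[2·0.47] = 5 + 1.88 = 6.88.
Under uncorrelated errors the observed covariances equal the true-score covariances, so only the own-variance terms attenuate.
True-score variance = [2²·0.62 + 0.86] + 1.88 = 3.34 + 1.88 = 5.22.
Reliability = 5.22 / 6.88 = 0.7587.

0.7587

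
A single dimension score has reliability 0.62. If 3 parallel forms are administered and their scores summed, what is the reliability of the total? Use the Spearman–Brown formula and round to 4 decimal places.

ρ_k = kρ / (1 + (k−1)ρ) = 3·0.62 / (1 + 2·0.62) = 1.860 / 2.240 = 0.8304.

0.8304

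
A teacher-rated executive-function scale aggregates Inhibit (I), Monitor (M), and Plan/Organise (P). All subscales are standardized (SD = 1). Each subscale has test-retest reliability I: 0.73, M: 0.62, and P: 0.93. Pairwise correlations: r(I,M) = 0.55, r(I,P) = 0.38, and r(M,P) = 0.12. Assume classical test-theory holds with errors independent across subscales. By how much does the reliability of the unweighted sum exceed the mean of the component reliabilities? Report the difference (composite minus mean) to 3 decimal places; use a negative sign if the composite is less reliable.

Var(sum) = 3 + 2.1 = 5.1; true-score variance = 2.28 + 2.1 = 4.38; composite reliability = 0.8588.
Mean component reliability = 0.7600.
Difference = 0.8588 − 0.7600 = 0.099.

0.099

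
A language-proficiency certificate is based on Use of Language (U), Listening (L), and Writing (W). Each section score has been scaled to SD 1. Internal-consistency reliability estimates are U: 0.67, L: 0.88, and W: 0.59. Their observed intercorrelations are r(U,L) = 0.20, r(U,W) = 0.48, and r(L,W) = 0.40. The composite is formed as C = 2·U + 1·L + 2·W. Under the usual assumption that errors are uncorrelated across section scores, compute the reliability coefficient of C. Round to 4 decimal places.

0.7979

Var(C) = 2² + 1 + 2² + 2·[2·0.20 + 4·0.48 + 2·0.40] = 9 + 6.24 = 15.24.
With uncorrelated errors the cross-covariances are all true-score covariance, so they carry over unchanged; only the diagonal terms shrink to ρᵢσᵢ².
True-score variance = [2²·0.67 + 0.88 + 2²·0.59] + 6.24 = 5.92 + 6.24 = 12.16.
Reliability = 12.16 / 15.24 = 0.7979.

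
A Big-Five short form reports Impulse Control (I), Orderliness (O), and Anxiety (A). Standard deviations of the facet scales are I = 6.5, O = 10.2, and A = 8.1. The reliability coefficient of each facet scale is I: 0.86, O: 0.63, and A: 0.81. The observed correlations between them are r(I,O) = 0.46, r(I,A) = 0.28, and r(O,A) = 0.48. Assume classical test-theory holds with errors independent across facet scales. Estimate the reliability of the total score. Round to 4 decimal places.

0.8510

Var(I+O+A) = 6.5² + 10.2² + 8.1² + 2·[6.5·10.2·0.46 + 6.5·8.1·0.28 + 10.2·8.1·0.48] = 211.9 + 169.795 = 381.695.
Under uncorrelated errors the observed covariances equal the true-score covariances, so only the own-variance terms attenuate.
True-score variance = [6.5²·0.86 + 10.2²·0.63 + 8.1²·0.81] + 169.795 = 155.024 + 169.795 = 324.819.
Reliability = 324.819 / 381.695 = 0.8510.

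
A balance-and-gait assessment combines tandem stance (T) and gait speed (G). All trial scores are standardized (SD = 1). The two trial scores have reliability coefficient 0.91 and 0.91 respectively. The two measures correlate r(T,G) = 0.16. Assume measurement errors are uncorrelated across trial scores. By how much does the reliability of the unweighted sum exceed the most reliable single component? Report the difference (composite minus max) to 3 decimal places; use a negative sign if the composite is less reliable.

0.012

Var(sum) = 2 + 0.32 = 2.32; true-score variance = 1.82 + 0.32 = 2.14; composite reliability = 0.9224.
Max component reliability = 0.9100.
Difference = 0.9224 − 0.9100 = 0.012.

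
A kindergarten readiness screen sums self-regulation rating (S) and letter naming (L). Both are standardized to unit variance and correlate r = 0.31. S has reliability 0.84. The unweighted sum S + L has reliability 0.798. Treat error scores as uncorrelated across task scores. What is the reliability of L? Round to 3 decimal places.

0.631

Var(S+L) = 2 + 2·0.31 = 2.620.
True-score variance = ρ_S + ρ_L + 2·0.31, so 0.798 = (0.84 + ρ_L + 0.62) / 2.620.
ρ_L = 0.798·2.620 − 0.84 − 0.62 = 0.631.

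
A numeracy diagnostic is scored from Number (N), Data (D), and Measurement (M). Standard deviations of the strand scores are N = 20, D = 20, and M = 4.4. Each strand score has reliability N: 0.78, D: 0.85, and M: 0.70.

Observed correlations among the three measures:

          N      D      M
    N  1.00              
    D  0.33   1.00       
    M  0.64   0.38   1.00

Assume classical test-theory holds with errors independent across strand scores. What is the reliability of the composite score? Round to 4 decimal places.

0.8782

Var(N+D+M) = 20² + 20² + 4.4² + 2·[20·20·0.33 + 20·4.4·0.64 + 20·4.4·0.38] = 819.36 + 443.52 = 1262.88.
Because errors are independent across components, Cov(Tᵢ,Tⱼ) = Cov(Xᵢ,Xⱼ); the off-diagonal part of the true-score variance is the same as above.
True-score variance = [20²·0.78 + 20²·0.85 + 4.4²·0.70] + 443.52 = 665.552 + 443.52 = 1109.07.
Reliability = 1109.07 / 1262.88 = 0.8782.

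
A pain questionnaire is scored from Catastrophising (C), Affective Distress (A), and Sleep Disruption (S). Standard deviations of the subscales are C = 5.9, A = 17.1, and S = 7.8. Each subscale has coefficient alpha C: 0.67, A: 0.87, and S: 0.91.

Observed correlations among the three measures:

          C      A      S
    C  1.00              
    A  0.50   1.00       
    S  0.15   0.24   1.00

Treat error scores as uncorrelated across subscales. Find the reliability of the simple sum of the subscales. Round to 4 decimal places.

Var(C+A+S) = 5.9² + 17.1² + 7.8² + 2·[5.9·17.1·0.50 + 5.9·7.8·0.15 + 17.1·7.8·0.24] = 388.06 + 178.718 = 566.778.
Because errors are independent across components, Cov(Tᵢ,Tⱼ) = Cov(Xᵢ,Xⱼ); the off-diagonal part of the true-score variance is the same as above.
True-score variance = [5.9²·0.67 + 17.1²·0.87 + 7.8²·0.91] + 178.718 = 333.084 + 178.718 = 511.802.
Reliability = 511.802 / 566.778 = 0.9030.

0.9030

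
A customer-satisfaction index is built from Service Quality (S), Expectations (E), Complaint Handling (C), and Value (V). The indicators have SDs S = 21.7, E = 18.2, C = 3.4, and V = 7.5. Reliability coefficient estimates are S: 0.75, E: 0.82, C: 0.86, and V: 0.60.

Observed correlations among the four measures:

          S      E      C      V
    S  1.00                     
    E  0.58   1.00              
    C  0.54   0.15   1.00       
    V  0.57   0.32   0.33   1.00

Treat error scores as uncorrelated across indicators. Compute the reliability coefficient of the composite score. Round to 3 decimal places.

Var(S+E+C+V) = 21.7² + 18.2² + 3.4² + 7.5² + 2·[21.7·18.2·0.58 + 21.7·3.4·0.54 + 21.7·7.5·0.57 + 18.2·3.4·0.15 + 18.2·7.5·0.32 + 3.4·7.5·0.33] = 869.94 + 846.102 = 1716.04.
Under uncorrelated errors the observed covariances equal the true-score covariances, so only the own-variance terms attenuate.
True-score variance = [21.7²·0.75 + 18.2²·0.82 + 3.4²·0.86 + 7.5²·0.60] + 846.102 = 668.476 + 846.102 = 1514.58.
Reliability = 1514.58 / 1716.04 = 0.883.

0.883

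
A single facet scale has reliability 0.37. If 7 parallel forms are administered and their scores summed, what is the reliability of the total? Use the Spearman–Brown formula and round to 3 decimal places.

0.804

ρ_k = kρ / (1 + (k−1)ρ) = 7·0.37 / (1 + 6·0.37) = 2.590 / 3.220 = 0.804.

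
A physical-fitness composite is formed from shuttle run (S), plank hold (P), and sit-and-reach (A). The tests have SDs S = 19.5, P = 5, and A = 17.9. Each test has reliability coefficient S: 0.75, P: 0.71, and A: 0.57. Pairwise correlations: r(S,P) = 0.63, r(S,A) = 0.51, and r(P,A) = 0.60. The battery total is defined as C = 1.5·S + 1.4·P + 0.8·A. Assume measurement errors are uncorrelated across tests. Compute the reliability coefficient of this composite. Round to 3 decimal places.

0.835

Var(C) = 1.5²·19.5² + 1.4²·5² + 0.8²·17.9² + 2·[2.1·19.5·5·0.63 + 1.2·19.5·17.9·0.51 + 1.12·5·17.9·0.60] = 1109.62 + 805.51 = 1915.14.
Under uncorrelated errors the observed covariances equal the true-score covariances, so only the own-variance terms attenuate.
True-score variance = [1.5²·19.5²·0.75 + 1.4²·5²·0.71 + 0.8²·17.9²·0.57] + 805.51 = 793.347 + 805.51 = 1598.86.
Reliability = 1598.86 / 1915.14 = 0.835.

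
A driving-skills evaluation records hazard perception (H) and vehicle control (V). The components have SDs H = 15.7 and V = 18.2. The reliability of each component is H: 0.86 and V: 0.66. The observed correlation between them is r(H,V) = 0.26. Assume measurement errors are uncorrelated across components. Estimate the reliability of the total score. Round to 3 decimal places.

Var(H+V) = 15.7² + 18.2² + 2·[15.7·18.2·0.26] = 577.73 + 148.585 = 726.315.
Under uncorrelated errors the observed covariances equal the true-score covariances, so only the own-variance terms attenuate.
True-score variance = [15.7²·0.86 + 18.2²·0.66] + 148.585 = 430.6 + 148.585 = 579.185.
Reliability = 579.185 / 726.315 = 0.797.

0.797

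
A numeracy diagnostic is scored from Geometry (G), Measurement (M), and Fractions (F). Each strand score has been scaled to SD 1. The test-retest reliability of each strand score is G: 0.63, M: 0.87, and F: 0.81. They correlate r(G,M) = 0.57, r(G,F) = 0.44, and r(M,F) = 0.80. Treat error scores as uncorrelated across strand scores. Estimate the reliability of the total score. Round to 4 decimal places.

0.8958

Var(G+M+F) = 3 + 2·[0.57 + 0.44 + 0.80] = 3 + 3.62 = 6.62.
With uncorrelated errors the cross-covariances are all true-score covariance, so they carry over unchanged; only the diagonal terms shrink to ρᵢσᵢ².
True-score variance = [0.63 + 0.87 + 0.81] + 3.62 = 2.31 + 3.62 = 5.93.
Reliability = 5.93 / 6.62 = 0.8958.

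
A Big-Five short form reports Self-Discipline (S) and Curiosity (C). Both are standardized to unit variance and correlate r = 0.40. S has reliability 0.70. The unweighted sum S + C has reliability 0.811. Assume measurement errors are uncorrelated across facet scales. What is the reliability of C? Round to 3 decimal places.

0.771

Var(S+C) = 2 + 2·0.40 = 2.800.
True-score variance = ρ_S + ρ_C + 2·0.40, so 0.811 = (0.70 + ρ_C + 0.80) / 2.800.
ρ_C = 0.811·2.800 − 0.70 − 0.80 = 0.771.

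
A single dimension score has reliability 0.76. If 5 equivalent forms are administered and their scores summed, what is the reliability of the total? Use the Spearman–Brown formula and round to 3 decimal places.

0.941

ρ_k = kρ / (1 + (k−1)ρ) = 5·0.76 / (1 + 4·0.76) = 3.800 / 4.040 = 0.941.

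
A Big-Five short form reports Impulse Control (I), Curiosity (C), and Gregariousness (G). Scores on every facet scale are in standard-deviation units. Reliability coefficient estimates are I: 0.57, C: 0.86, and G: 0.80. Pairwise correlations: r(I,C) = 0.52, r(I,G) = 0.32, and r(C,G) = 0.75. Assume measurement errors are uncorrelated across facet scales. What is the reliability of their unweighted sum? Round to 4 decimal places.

Var(I+C+G) = 3 + 2·[0.52 + 0.32 + 0.75] = 3 + 3.18 = 6.18.
Because errors are independent across components, Cov(Tᵢ,Tⱼ) = Cov(Xᵢ,Xⱼ); the off-diagonal part of the true-score variance is the same as above.
True-score variance = [0.57 + 0.86 + 0.80] + 3.18 = 2.23 + 3.18 = 5.41.
Reliability = 5.41 / 6.18 = 0.8754.

0.8754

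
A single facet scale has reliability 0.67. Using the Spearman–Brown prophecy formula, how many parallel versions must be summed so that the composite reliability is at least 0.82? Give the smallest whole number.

k ≥ ρ*(1−ρ₁)/(ρ₁(1−ρ*)) = 0.82·0.33 / (0.67·0.18) = 2.244.
Smallest integer k = 3.

3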